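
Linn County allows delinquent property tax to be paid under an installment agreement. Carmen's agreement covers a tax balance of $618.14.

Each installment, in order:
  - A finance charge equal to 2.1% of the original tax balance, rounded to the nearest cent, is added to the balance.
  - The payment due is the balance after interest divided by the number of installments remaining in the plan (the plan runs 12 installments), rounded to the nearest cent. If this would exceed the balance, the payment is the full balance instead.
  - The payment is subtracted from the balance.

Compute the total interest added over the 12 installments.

# | Opening | Interest | Payment | End bal
1 | $618.14 | $12.98 | $52.59 | $578.53
2 | $578.53 | $12.98 | $53.77 | $537.74
3 | $537.74 | $12.98 | $55.07 | $495.65
4 | $495.65 | $12.98 | $56.51 | $452.12
5 | $452.12 | $12.98 | $58.14 | $406.96
6 | $406.96 | $12.98 | $59.99 | $359.95
7 | $359.95 | $12.98 | $62.16 | $310.77
8 | $310.77 | $12.98 | $64.75 | $259.00
9 | $259.00 | $12.98 | $68.00 | $203.98
10 | $203.98 | $12.98 | $72.32 | $144.64
11 | $144.64 | $12.98 | $78.81 | $78.81
12 | $78.81 | $12.98 | $91.79 | $0.00
Total interest: $12.98 + $12.98 + $12.98 + $12.98 + $12.98 + $12.98 + $12.98 + $12.98 + $12.98 + $12.98 + $12.98 + $12.98 = $155.76

$155.76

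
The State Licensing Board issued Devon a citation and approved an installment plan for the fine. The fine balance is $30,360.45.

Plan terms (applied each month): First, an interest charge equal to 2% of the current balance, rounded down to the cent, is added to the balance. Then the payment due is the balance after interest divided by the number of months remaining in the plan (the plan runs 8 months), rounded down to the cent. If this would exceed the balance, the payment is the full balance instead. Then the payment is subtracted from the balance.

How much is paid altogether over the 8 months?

# | Opening | Interest | Payment | End bal
1 | $30,360.45 | $607.20 | $3,870.95 | $27,096.70
2 | $27,096.70 | $541.93 | $3,948.37 | $23,690.26
3 | $23,690.26 | $473.80 | $4,027.34 | $20,136.72
4 | $20,136.72 | $402.73 | $4,107.89 | $16,431.56
5 | $16,431.56 | $328.63 | $4,190.04 | $12,570.15
6 | $12,570.15 | $251.40 | $4,273.85 | $8,547.70
7 | $8,547.70 | $170.95 | $4,359.32 | $4,359.33
8 | $4,359.33 | $87.18 | $4,446.51 | $0.00
Total paid: $33,224.27

$33,224.27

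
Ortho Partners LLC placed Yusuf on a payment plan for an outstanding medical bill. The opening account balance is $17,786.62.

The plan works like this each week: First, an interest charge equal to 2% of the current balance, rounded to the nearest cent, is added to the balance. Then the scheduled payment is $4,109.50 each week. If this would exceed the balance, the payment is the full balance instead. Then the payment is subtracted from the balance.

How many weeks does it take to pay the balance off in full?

5

Week 1: opening $17,786.62; interest $355.73 → $18,142.35; payment $4,109.50; balance $14,032.85
Week 2: opening $14,032.85; interest $280.66 → $14,313.51; payment $4,109.50; balance $10,204.01
Week 3: opening $10,204.01; interest $204.08 → $10,408.09; payment $4,109.50; balance $6,298.59
Week 4: opening $6,298.59; interest $125.97 → $6,424.56; payment $4,109.50; balance $2,315.06
Week 5: opening $2,315.06; interest $46.30 → $2,361.36; payment $2,361.36; balance $0.00
Balance reaches $0.00 in week 5.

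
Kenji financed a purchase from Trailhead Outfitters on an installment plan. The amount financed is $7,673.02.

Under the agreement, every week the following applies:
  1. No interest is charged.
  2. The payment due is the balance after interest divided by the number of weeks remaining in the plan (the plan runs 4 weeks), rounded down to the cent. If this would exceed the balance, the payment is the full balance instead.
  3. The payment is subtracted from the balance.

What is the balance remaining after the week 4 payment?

$0.00

Week 1: opening $7,673.02; payment $1,918.25; balance $5,754.77
Week 2: opening $5,754.77; payment $1,918.25; balance $3,836.52
Week 3: opening $3,836.52; payment $1,918.26; balance $1,918.26
Week 4: opening $1,918.26; payment $1,918.26; balance $0.00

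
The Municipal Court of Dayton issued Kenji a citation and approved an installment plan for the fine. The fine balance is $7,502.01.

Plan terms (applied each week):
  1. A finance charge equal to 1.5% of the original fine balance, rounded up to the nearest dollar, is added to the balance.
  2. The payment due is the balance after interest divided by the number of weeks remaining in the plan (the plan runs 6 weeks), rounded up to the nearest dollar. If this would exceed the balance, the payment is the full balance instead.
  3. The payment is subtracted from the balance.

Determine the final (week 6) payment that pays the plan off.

# | Opening | Interest | Payment | End bal
1 | $7,502.01 | $113.00 | $1,270.00 | $6,345.01
2 | $6,345.01 | $113.00 | $1,292.00 | $5,166.01
3 | $5,166.01 | $113.00 | $1,320.00 | $3,959.01
4 | $3,959.01 | $113.00 | $1,358.00 | $2,714.01
5 | $2,714.01 | $113.00 | $1,414.00 | $1,413.01
6 | $1,413.01 | $113.00 | $1,526.01 | $0.00

$1,526.01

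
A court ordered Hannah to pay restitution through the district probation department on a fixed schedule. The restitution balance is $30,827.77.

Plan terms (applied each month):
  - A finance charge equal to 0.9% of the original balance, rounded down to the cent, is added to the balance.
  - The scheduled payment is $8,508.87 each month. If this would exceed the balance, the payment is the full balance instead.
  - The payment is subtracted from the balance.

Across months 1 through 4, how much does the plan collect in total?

Month 1: opening $30,827.77; interest $277.44 → $31,105.21; payment $8,508.87; balance $22,596.34
Month 2: opening $22,596.34; interest $277.44 → $22,873.78; payment $8,508.87; balance $14,364.91
Month 3: opening $14,364.91; interest $277.44 → $14,642.35; payment $8,508.87; balance $6,133.48
Month 4: opening $6,133.48; interest $277.44 → $6,410.92; payment $6,410.92; balance $0.00
Total paid: $31,937.53

$31,937.53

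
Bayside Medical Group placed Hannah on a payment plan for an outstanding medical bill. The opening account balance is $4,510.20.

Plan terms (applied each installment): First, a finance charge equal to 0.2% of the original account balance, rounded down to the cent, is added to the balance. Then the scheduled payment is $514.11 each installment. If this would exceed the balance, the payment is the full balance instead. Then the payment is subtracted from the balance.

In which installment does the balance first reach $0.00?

9

Installment 1: opening $4,510.20; interest $9.02 → $4,519.22; payment $514.11; balance $4,005.11
Installment 2: opening $4,005.11; interest $9.02 → $4,014.13; payment $514.11; balance $3,500.02
Installment 3: opening $3,500.02; interest $9.02 → $3,509.04; payment $514.11; balance $2,994.93
Installment 4: opening $2,994.93; interest $9.02 → $3,003.95; payment $514.11; balance $2,489.84
Installment 5: opening $2,489.84; interest $9.02 → $2,498.86; payment $514.11; balance $1,984.75
Installment 6: opening $1,984.75; interest $9.02 → $1,993.77; payment $514.11; balance $1,479.66
Installment 7: opening $1,479.66; interest $9.02 → $1,488.68; payment $514.11; balance $974.57
Installment 8: opening $974.57; interest $9.02 → $983.59; payment $514.11; balance $469.48
Installment 9: opening $469.48; interest $9.02 → $478.50; payment $478.50; balance $0.00
Balance reaches $0.00 in installment 9.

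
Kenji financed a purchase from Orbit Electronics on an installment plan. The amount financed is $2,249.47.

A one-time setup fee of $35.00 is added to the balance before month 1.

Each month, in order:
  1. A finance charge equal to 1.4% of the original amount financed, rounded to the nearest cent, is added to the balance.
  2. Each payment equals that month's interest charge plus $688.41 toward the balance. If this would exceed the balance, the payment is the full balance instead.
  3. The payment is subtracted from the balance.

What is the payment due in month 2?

Month 1: $2,284.47 +$31.49 interest = $2,315.96; pay $719.90 → $1,596.06
Month 2: $1,596.06 +$31.49 interest = $1,627.55; pay $719.90 → $907.65

$719.90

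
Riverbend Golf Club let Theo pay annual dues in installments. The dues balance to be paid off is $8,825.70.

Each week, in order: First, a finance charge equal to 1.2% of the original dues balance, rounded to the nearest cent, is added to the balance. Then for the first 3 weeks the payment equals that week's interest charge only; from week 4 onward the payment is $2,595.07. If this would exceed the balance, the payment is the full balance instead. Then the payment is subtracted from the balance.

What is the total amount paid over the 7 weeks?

# | Opening | Interest | Payment | End bal
1 | $8,825.70 | $105.91 | $105.91 | $8,825.70
2 | $8,825.70 | $105.91 | $105.91 | $8,825.70
3 | $8,825.70 | $105.91 | $105.91 | $8,825.70
4 | $8,825.70 | $105.91 | $2,595.07 | $6,336.54
5 | $6,336.54 | $105.91 | $2,595.07 | $3,847.38
6 | $3,847.38 | $105.91 | $2,595.07 | $1,358.22
7 | $1,358.22 | $105.91 | $1,464.13 | $0.00
Total paid: $9,567.07

$9,567.07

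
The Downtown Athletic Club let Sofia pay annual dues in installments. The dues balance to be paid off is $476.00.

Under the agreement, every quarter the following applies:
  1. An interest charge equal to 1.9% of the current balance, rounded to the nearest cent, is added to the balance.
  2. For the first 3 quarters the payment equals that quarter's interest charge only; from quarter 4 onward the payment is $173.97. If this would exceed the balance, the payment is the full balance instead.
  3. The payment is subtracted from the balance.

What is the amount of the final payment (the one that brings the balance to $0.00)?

$145.73

Quarter 1: $476.00 +$9.04 interest = $485.04; pay $9.04 → $476.00
Quarter 2: $476.00 +$9.04 interest = $485.04; pay $9.04 → $476.00
Quarter 3: $476.00 +$9.04 interest = $485.04; pay $9.04 → $476.00
Quarter 4: $476.00 +$9.04 interest = $485.04; pay $173.97 → $311.07
Quarter 5: $311.07 +$5.91 interest = $316.98; pay $173.97 → $143.01
Quarter 6: $143.01 +$2.72 interest = $145.73; pay $145.73 → $0.00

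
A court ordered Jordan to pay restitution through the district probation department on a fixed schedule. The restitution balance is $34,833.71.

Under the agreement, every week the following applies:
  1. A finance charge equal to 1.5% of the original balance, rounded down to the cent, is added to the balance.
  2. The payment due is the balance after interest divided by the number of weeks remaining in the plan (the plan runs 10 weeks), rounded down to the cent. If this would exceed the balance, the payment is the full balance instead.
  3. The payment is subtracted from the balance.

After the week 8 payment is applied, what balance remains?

Week 1: $34,833.71 +$522.50 interest = $35,356.21; pay $3,535.62 → $31,820.59
Week 2: $31,820.59 +$522.50 interest = $32,343.09; pay $3,593.67 → $28,749.42
Week 3: $28,749.42 +$522.50 interest = $29,271.92; pay $3,658.99 → $25,612.93
Week 4: $25,612.93 +$522.50 interest = $26,135.43; pay $3,733.63 → $22,401.80
Week 5: $22,401.80 +$522.50 interest = $22,924.30; pay $3,820.71 → $19,103.59
Week 6: $19,103.59 +$522.50 interest = $19,626.09; pay $3,925.21 → $15,700.88
Week 7: $15,700.88 +$522.50 interest = $16,223.38; pay $4,055.84 → $12,167.54
Week 8: $12,167.54 +$522.50 interest = $12,690.04; pay $4,230.01 → $8,460.03

$8,460.03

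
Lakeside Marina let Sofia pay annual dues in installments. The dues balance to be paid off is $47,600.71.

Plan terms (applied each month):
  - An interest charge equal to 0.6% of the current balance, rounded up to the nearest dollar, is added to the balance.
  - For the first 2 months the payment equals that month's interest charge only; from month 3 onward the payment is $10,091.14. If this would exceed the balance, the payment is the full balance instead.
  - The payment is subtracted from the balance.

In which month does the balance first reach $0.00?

Month 1: opening $47,600.71; interest $286.00 → $47,886.71; payment $286.00; balance $47,600.71
Month 2: opening $47,600.71; interest $286.00 → $47,886.71; payment $286.00; balance $47,600.71
Month 3: opening $47,600.71; interest $286.00 → $47,886.71; payment $10,091.14; balance $37,795.57
Month 4: opening $37,795.57; interest $227.00 → $38,022.57; payment $10,091.14; balance $27,931.43
Month 5: opening $27,931.43; interest $168.00 → $28,099.43; payment $10,091.14; balance $18,008.29
Month 6: opening $18,008.29; interest $109.00 → $18,117.29; payment $10,091.14; balance $8,026.15
Month 7: opening $8,026.15; interest $49.00 → $8,075.15; payment $8,075.15; balance $0.00
Balance reaches $0.00 in month 7.

7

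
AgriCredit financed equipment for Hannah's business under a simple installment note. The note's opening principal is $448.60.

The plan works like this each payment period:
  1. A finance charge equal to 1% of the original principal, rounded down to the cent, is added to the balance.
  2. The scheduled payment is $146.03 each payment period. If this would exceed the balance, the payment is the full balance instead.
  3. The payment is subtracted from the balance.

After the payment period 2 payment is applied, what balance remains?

Payment period 1: $448.60 +$4.48 interest = $453.08; pay $146.03 → $307.05
Payment period 2: $307.05 +$4.48 interest = $311.53; pay $146.03 → $165.50

$165.50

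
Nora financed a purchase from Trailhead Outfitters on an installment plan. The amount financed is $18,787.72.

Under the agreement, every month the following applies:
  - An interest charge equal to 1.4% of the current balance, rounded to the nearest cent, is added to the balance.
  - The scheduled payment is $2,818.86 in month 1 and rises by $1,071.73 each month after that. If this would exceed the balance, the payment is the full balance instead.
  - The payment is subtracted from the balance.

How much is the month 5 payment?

$1,883.09

# | Opening | Interest | Payment | End bal
1 | $18,787.72 | $263.03 | $2,818.86 | $16,231.89
2 | $16,231.89 | $227.25 | $3,890.59 | $12,568.55
3 | $12,568.55 | $175.96 | $4,962.32 | $7,782.19
4 | $7,782.19 | $108.95 | $6,034.05 | $1,857.09
5 | $1,857.09 | $26.00 | $1,883.09 | $0.00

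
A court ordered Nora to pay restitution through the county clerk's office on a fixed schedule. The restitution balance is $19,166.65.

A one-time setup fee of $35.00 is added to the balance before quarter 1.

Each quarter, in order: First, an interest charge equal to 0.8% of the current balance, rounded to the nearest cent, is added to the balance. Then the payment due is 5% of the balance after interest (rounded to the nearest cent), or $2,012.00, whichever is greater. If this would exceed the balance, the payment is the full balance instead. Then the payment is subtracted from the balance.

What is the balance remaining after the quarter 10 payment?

Quarter 1: $19,201.65 +$153.61 interest = $19,355.26; pay $2,012.00 → $17,343.26
Quarter 2: $17,343.26 +$138.75 interest = $17,482.01; pay $2,012.00 → $15,470.01
Quarter 3: $15,470.01 +$123.76 interest = $15,593.77; pay $2,012.00 → $13,581.77
Quarter 4: $13,581.77 +$108.65 interest = $13,690.42; pay $2,012.00 → $11,678.42
Quarter 5: $11,678.42 +$93.43 interest = $11,771.85; pay $2,012.00 → $9,759.85
Quarter 6: $9,759.85 +$78.08 interest = $9,837.93; pay $2,012.00 → $7,825.93
Quarter 7: $7,825.93 +$62.61 interest = $7,888.54; pay $2,012.00 → $5,876.54
Quarter 8: $5,876.54 +$47.01 interest = $5,923.55; pay $2,012.00 → $3,911.55
Quarter 9: $3,911.55 +$31.29 interest = $3,942.84; pay $2,012.00 → $1,930.84
Quarter 10: $1,930.84 +$15.45 interest = $1,946.29; pay $1,946.29 → $0.00

$0.00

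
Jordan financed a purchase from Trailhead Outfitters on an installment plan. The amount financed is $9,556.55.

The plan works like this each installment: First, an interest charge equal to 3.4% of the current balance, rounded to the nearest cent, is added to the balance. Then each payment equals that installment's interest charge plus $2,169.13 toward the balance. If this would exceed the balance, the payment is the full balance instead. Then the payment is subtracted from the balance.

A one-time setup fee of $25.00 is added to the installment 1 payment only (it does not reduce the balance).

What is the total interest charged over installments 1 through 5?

# | Opening | Interest | Payment | Fee | End bal
1 | $9,556.55 | $324.92 | $2,494.05 | $25.00 | $7,387.42
2 | $7,387.42 | $251.17 | $2,420.30 | — | $5,218.29
3 | $5,218.29 | $177.42 | $2,346.55 | — | $3,049.16
4 | $3,049.16 | $103.67 | $2,272.80 | — | $880.03
5 | $880.03 | $29.92 | $909.95 | — | $0.00
Total interest: $324.92 + $251.17 + $177.42 + $103.67 + $29.92 = $887.10

$887.10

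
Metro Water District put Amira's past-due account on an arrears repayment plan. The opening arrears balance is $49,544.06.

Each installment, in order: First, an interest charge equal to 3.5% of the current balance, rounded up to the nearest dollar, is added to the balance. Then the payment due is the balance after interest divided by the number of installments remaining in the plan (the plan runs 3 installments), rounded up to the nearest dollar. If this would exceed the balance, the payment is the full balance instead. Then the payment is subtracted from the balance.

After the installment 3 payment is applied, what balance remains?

$0.00

Installment 1: $49,544.06 +$1,735.00 interest = $51,279.06; pay $17,094.00 → $34,185.06
Installment 2: $34,185.06 +$1,197.00 interest = $35,382.06; pay $17,692.00 → $17,690.06
Installment 3: $17,690.06 +$620.00 interest = $18,310.06; pay $18,310.06 → $0.00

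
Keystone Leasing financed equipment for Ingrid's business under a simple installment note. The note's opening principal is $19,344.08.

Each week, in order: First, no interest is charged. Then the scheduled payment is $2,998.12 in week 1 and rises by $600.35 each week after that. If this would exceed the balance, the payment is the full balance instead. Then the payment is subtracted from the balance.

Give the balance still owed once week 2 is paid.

Week 1: $19,344.08 − $2,998.12 → $16,345.96
Week 2: $16,345.96 − $3,598.47 → $12,747.49

$12,747.49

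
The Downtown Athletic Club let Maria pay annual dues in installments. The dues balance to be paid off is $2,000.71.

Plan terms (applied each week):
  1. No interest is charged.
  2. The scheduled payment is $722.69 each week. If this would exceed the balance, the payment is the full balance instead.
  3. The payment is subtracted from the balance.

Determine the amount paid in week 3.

Week 1: opening $2,000.71; payment $722.69; balance $1,278.02
Week 2: opening $1,278.02; payment $722.69; balance $555.33
Week 3: opening $555.33; payment $555.33; balance $0.00

$555.33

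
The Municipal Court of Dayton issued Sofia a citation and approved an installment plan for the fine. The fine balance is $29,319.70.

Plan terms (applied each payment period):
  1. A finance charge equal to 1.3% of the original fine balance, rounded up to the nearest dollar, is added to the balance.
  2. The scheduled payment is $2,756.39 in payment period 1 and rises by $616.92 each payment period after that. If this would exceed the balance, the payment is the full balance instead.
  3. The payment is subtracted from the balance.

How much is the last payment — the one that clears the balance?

Payment period 1: opening $29,319.70; interest $382.00 → $29,701.70; payment $2,756.39; balance $26,945.31
Payment period 2: opening $26,945.31; interest $382.00 → $27,327.31; payment $3,373.31; balance $23,954.00
Payment period 3: opening $23,954.00; interest $382.00 → $24,336.00; payment $3,990.23; balance $20,345.77
Payment period 4: opening $20,345.77; interest $382.00 → $20,727.77; payment $4,607.15; balance $16,120.62
Payment period 5: opening $16,120.62; interest $382.00 → $16,502.62; payment $5,224.07; balance $11,278.55
Payment period 6: opening $11,278.55; interest $382.00 → $11,660.55; payment $5,840.99; balance $5,819.56
Payment period 7: opening $5,819.56; interest $382.00 → $6,201.56; payment $6,201.56; balance $0.00

$6,201.56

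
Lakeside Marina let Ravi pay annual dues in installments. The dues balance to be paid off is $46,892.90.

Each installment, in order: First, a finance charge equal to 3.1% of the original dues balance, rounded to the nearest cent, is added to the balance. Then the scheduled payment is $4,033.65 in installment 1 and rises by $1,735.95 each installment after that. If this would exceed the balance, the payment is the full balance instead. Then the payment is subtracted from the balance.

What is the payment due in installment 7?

Installment 1: $46,892.90 +$1,453.68 interest = $48,346.58; pay $4,033.65 → $44,312.93
Installment 2: $44,312.93 +$1,453.68 interest = $45,766.61; pay $5,769.60 → $39,997.01
Installment 3: $39,997.01 +$1,453.68 interest = $41,450.69; pay $7,505.55 → $33,945.14
Installment 4: $33,945.14 +$1,453.68 interest = $35,398.82; pay $9,241.50 → $26,157.32
Installment 5: $26,157.32 +$1,453.68 interest = $27,611.00; pay $10,977.45 → $16,633.55
Installment 6: $16,633.55 +$1,453.68 interest = $18,087.23; pay $12,713.40 → $5,373.83
Installment 7: $5,373.83 +$1,453.68 interest = $6,827.51; pay $6,827.51 → $0.00

$6,827.51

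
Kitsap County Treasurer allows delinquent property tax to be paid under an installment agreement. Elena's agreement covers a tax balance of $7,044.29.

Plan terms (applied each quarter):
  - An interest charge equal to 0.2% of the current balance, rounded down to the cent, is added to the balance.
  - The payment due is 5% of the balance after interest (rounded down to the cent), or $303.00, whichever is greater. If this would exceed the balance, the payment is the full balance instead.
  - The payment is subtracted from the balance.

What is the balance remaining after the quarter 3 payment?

Quarter 1: $7,044.29 +$14.08 interest = $7,058.37; pay $352.91 → $6,705.46
Quarter 2: $6,705.46 +$13.41 interest = $6,718.87; pay $335.94 → $6,382.93
Quarter 3: $6,382.93 +$12.76 interest = $6,395.69; pay $319.78 → $6,075.91

$6,075.91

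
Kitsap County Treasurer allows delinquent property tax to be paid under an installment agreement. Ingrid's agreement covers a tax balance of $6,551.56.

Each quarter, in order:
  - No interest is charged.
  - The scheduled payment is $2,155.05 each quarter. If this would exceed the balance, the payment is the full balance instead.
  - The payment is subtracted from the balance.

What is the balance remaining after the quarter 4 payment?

# | Opening | Payment | End bal
1 | $6,551.56 | $2,155.05 | $4,396.51
2 | $4,396.51 | $2,155.05 | $2,241.46
3 | $2,241.46 | $2,155.05 | $86.41
4 | $86.41 | $86.41 | $0.00

$0.00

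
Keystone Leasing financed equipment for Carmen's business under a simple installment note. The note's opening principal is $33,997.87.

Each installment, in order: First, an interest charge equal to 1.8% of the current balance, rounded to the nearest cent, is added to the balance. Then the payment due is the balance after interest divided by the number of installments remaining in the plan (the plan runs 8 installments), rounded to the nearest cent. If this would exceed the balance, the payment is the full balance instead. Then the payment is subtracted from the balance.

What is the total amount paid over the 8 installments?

$36,870.52

# | Opening | Interest | Payment | End bal
1 | $33,997.87 | $611.96 | $4,326.23 | $30,283.60
2 | $30,283.60 | $545.10 | $4,404.10 | $26,424.60
3 | $26,424.60 | $475.64 | $4,483.37 | $22,416.87
4 | $22,416.87 | $403.50 | $4,564.07 | $18,256.30
5 | $18,256.30 | $328.61 | $4,646.23 | $13,938.68
6 | $13,938.68 | $250.90 | $4,729.86 | $9,459.72
7 | $9,459.72 | $170.27 | $4,815.00 | $4,814.99
8 | $4,814.99 | $86.67 | $4,901.66 | $0.00
Total paid: $36,870.52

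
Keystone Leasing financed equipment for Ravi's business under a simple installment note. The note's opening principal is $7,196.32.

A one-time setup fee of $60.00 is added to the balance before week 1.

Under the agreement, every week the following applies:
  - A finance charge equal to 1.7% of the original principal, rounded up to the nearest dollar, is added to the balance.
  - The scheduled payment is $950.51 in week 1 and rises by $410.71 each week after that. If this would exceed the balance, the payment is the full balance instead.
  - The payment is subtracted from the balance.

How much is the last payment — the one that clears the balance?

$1,605.02

Week 1: $7,256.32 +$123.00 interest = $7,379.32; pay $950.51 → $6,428.81
Week 2: $6,428.81 +$123.00 interest = $6,551.81; pay $1,361.22 → $5,190.59
Week 3: $5,190.59 +$123.00 interest = $5,313.59; pay $1,771.93 → $3,541.66
Week 4: $3,541.66 +$123.00 interest = $3,664.66; pay $2,182.64 → $1,482.02
Week 5: $1,482.02 +$123.00 interest = $1,605.02; pay $1,605.02 → $0.00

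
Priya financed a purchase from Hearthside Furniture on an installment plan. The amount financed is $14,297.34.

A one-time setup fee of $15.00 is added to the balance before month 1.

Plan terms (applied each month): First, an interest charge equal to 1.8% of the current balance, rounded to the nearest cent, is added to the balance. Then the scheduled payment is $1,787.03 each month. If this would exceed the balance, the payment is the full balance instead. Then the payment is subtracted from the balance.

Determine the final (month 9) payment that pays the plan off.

Month 1: opening $14,312.34; interest $257.62 → $14,569.96; payment $1,787.03; balance $12,782.93
Month 2: opening $12,782.93; interest $230.09 → $13,013.02; payment $1,787.03; balance $11,225.99
Month 3: opening $11,225.99; interest $202.07 → $11,428.06; payment $1,787.03; balance $9,641.03
Month 4: opening $9,641.03; interest $173.54 → $9,814.57; payment $1,787.03; balance $8,027.54
Month 5: opening $8,027.54; interest $144.50 → $8,172.04; payment $1,787.03; balance $6,385.01
Month 6: opening $6,385.01; interest $114.93 → $6,499.94; payment $1,787.03; balance $4,712.91
Month 7: opening $4,712.91; interest $84.83 → $4,797.74; payment $1,787.03; balance $3,010.71
Month 8: opening $3,010.71; interest $54.19 → $3,064.90; payment $1,787.03; balance $1,277.87
Month 9: opening $1,277.87; interest $23.00 → $1,300.87; payment $1,300.87; balance $0.00

$1,300.87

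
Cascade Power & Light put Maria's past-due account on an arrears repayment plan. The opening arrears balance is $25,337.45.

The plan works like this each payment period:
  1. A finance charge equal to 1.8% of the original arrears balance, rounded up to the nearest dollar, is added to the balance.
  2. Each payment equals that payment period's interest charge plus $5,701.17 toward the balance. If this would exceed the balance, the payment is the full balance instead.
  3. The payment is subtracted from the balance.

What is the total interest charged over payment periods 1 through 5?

$2,285.00

Payment period 1: opening $25,337.45; interest $457.00 → $25,794.45; payment $6,158.17; balance $19,636.28
Payment period 2: opening $19,636.28; interest $457.00 → $20,093.28; payment $6,158.17; balance $13,935.11
Payment period 3: opening $13,935.11; interest $457.00 → $14,392.11; payment $6,158.17; balance $8,233.94
Payment period 4: opening $8,233.94; interest $457.00 → $8,690.94; payment $6,158.17; balance $2,532.77
Payment period 5: opening $2,532.77; interest $457.00 → $2,989.77; payment $2,989.77; balance $0.00
Total interest: $457.00 + $457.00 + $457.00 + $457.00 + $457.00 = $2,285.00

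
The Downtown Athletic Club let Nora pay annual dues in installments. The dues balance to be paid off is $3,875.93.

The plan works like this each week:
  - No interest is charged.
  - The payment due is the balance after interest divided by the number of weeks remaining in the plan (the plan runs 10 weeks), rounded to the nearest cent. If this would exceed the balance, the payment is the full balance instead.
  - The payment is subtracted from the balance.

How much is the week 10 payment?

$387.59

Week 1: $3,875.93 − $387.59 → $3,488.34
Week 2: $3,488.34 − $387.59 → $3,100.75
Week 3: $3,100.75 − $387.59 → $2,713.16
Week 4: $2,713.16 − $387.59 → $2,325.57
Week 5: $2,325.57 − $387.60 → $1,937.97
Week 6: $1,937.97 − $387.59 → $1,550.38
Week 7: $1,550.38 − $387.60 → $1,162.78
Week 8: $1,162.78 − $387.59 → $775.19
Week 9: $775.19 − $387.60 → $387.59
Week 10: $387.59 − $387.59 → $0.00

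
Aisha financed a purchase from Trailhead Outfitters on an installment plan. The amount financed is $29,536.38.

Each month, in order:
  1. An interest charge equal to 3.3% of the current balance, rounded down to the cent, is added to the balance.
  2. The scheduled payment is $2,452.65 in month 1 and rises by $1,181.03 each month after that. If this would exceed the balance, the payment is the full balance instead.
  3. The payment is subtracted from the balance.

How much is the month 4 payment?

Month 1: $29,536.38 +$974.70 interest = $30,511.08; pay $2,452.65 → $28,058.43
Month 2: $28,058.43 +$925.92 interest = $28,984.35; pay $3,633.68 → $25,350.67
Month 3: $25,350.67 +$836.57 interest = $26,187.24; pay $4,814.71 → $21,372.53
Month 4: $21,372.53 +$705.29 interest = $22,077.82; pay $5,995.74 → $16,082.08

$5,995.74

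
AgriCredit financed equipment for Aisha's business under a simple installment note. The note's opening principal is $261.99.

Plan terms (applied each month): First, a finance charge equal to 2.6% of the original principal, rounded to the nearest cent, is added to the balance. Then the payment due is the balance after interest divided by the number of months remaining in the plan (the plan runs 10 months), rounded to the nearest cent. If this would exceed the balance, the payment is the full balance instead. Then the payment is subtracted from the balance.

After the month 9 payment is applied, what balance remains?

Month 1: opening $261.99; interest $6.81 → $268.80; payment $26.88; balance $241.92
Month 2: opening $241.92; interest $6.81 → $248.73; payment $27.64; balance $221.09
Month 3: opening $221.09; interest $6.81 → $227.90; payment $28.49; balance $199.41
Month 4: opening $199.41; interest $6.81 → $206.22; payment $29.46; balance $176.76
Month 5: opening $176.76; interest $6.81 → $183.57; payment $30.60; balance $152.97
Month 6: opening $152.97; interest $6.81 → $159.78; payment $31.96; balance $127.82
Month 7: opening $127.82; interest $6.81 → $134.63; payment $33.66; balance $100.97
Month 8: opening $100.97; interest $6.81 → $107.78; payment $35.93; balance $71.85
Month 9: opening $71.85; interest $6.81 → $78.66; payment $39.33; balance $39.33

$39.33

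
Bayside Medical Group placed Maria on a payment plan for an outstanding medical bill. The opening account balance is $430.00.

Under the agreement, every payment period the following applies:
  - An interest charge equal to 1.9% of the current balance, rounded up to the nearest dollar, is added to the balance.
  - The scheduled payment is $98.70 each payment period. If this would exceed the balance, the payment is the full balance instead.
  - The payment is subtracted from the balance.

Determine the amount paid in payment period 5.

$61.20

# | Opening | Interest | Payment | End bal
1 | $430.00 | $9.00 | $98.70 | $340.30
2 | $340.30 | $7.00 | $98.70 | $248.60
3 | $248.60 | $5.00 | $98.70 | $154.90
4 | $154.90 | $3.00 | $98.70 | $59.20
5 | $59.20 | $2.00 | $61.20 | $0.00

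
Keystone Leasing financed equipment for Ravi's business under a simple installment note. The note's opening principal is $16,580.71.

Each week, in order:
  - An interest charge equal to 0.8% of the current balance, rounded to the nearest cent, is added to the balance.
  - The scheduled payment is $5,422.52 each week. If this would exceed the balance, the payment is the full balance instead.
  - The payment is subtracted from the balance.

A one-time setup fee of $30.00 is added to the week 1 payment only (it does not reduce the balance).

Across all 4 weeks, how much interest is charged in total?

Week 1: $16,580.71 +$132.65 interest = $16,713.36; pay $5,422.52 (+ $30.00 fee) → $11,290.84
Week 2: $11,290.84 +$90.33 interest = $11,381.17; pay $5,422.52 → $5,958.65
Week 3: $5,958.65 +$47.67 interest = $6,006.32; pay $5,422.52 → $583.80
Week 4: $583.80 +$4.67 interest = $588.47; pay $588.47 → $0.00
Total interest: $132.65 + $90.33 + $47.67 + $4.67 = $275.32

$275.32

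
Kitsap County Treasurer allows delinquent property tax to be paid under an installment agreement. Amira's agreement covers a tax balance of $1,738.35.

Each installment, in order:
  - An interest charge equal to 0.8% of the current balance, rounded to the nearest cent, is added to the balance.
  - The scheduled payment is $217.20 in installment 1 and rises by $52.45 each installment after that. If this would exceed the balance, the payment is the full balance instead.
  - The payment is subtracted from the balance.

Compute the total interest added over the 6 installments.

$50.34

Installment 1: opening $1,738.35; interest $13.91 → $1,752.26; payment $217.20; balance $1,535.06
Installment 2: opening $1,535.06; interest $12.28 → $1,547.34; payment $269.65; balance $1,277.69
Installment 3: opening $1,277.69; interest $10.22 → $1,287.91; payment $322.10; balance $965.81
Installment 4: opening $965.81; interest $7.73 → $973.54; payment $374.55; balance $598.99
Installment 5: opening $598.99; interest $4.79 → $603.78; payment $427.00; balance $176.78
Installment 6: opening $176.78; interest $1.41 → $178.19; payment $178.19; balance $0.00
Total interest: $13.91 + $12.28 + $10.22 + $7.73 + $4.79 + $1.41 = $50.34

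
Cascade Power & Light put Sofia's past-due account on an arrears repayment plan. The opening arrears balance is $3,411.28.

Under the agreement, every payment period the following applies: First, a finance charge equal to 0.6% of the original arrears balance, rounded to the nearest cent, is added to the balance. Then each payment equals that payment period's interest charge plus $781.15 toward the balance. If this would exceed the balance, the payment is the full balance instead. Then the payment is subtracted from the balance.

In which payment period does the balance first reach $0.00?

Payment period 1: $3,411.28 +$20.47 interest = $3,431.75; pay $801.62 → $2,630.13
Payment period 2: $2,630.13 +$20.47 interest = $2,650.60; pay $801.62 → $1,848.98
Payment period 3: $1,848.98 +$20.47 interest = $1,869.45; pay $801.62 → $1,067.83
Payment period 4: $1,067.83 +$20.47 interest = $1,088.30; pay $801.62 → $286.68
Payment period 5: $286.68 +$20.47 interest = $307.15; pay $307.15 → $0.00
Balance reaches $0.00 in payment period 5.

5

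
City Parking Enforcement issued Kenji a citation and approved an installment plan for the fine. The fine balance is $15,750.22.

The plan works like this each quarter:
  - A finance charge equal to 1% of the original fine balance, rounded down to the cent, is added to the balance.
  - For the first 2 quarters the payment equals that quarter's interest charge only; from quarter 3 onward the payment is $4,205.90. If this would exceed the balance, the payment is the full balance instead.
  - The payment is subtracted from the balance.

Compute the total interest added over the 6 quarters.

Quarter 1: opening $15,750.22; interest $157.50 → $15,907.72; payment $157.50; balance $15,750.22
Quarter 2: opening $15,750.22; interest $157.50 → $15,907.72; payment $157.50; balance $15,750.22
Quarter 3: opening $15,750.22; interest $157.50 → $15,907.72; payment $4,205.90; balance $11,701.82
Quarter 4: opening $11,701.82; interest $157.50 → $11,859.32; payment $4,205.90; balance $7,653.42
Quarter 5: opening $7,653.42; interest $157.50 → $7,810.92; payment $4,205.90; balance $3,605.02
Quarter 6: opening $3,605.02; interest $157.50 → $3,762.52; payment $3,762.52; balance $0.00
Total interest: $157.50 + $157.50 + $157.50 + $157.50 + $157.50 + $157.50 = $945.00

$945.00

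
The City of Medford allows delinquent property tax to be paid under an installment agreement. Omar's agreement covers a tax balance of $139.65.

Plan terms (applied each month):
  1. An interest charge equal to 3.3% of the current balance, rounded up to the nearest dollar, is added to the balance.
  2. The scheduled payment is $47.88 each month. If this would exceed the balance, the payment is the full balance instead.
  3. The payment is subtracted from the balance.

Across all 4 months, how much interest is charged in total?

Month 1: $139.65 +$5.00 interest = $144.65; pay $47.88 → $96.77
Month 2: $96.77 +$4.00 interest = $100.77; pay $47.88 → $52.89
Month 3: $52.89 +$2.00 interest = $54.89; pay $47.88 → $7.01
Month 4: $7.01 +$1.00 interest = $8.01; pay $8.01 → $0.00
Total interest: $5.00 + $4.00 + $2.00 + $1.00 = $12.00

$12.00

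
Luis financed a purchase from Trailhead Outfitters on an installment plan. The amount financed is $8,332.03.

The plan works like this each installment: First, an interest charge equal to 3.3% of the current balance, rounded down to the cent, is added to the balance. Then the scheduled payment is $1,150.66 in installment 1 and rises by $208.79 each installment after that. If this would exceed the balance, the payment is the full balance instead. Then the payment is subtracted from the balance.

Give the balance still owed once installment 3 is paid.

# | Opening | Interest | Payment | End bal
1 | $8,332.03 | $274.95 | $1,150.66 | $7,456.32
2 | $7,456.32 | $246.05 | $1,359.45 | $6,342.92
3 | $6,342.92 | $209.31 | $1,568.24 | $4,983.99

$4,983.99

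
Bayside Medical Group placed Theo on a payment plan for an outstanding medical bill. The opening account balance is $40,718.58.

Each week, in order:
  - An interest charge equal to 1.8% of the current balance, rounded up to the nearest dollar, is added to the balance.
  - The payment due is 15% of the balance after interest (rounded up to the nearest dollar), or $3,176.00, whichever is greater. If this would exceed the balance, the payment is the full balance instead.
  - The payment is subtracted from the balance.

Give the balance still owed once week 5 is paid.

$19,751.58

Week 1: opening $40,718.58; interest $733.00 → $41,451.58; payment $6,218.00; balance $35,233.58
Week 2: opening $35,233.58; interest $635.00 → $35,868.58; payment $5,381.00; balance $30,487.58
Week 3: opening $30,487.58; interest $549.00 → $31,036.58; payment $4,656.00; balance $26,380.58
Week 4: opening $26,380.58; interest $475.00 → $26,855.58; payment $4,029.00; balance $22,826.58
Week 5: opening $22,826.58; interest $411.00 → $23,237.58; payment $3,486.00; balance $19,751.58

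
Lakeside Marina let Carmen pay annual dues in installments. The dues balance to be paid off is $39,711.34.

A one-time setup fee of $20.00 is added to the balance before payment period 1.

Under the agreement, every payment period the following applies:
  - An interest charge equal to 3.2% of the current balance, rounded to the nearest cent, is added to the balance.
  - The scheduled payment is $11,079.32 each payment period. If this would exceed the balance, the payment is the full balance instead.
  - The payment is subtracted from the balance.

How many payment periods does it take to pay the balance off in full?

Payment period 1: opening $39,731.34; interest $1,271.40 → $41,002.74; payment $11,079.32; balance $29,923.42
Payment period 2: opening $29,923.42; interest $957.55 → $30,880.97; payment $11,079.32; balance $19,801.65
Payment period 3: opening $19,801.65; interest $633.65 → $20,435.30; payment $11,079.32; balance $9,355.98
Payment period 4: opening $9,355.98; interest $299.39 → $9,655.37; payment $9,655.37; balance $0.00
Balance reaches $0.00 in payment period 4.

4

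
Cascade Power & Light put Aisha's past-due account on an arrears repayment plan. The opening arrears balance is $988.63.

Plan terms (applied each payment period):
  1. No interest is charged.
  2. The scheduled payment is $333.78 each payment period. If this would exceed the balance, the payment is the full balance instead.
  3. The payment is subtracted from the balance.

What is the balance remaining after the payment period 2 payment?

Payment period 1: opening $988.63; payment $333.78; balance $654.85
Payment period 2: opening $654.85; payment $333.78; balance $321.07

$321.07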